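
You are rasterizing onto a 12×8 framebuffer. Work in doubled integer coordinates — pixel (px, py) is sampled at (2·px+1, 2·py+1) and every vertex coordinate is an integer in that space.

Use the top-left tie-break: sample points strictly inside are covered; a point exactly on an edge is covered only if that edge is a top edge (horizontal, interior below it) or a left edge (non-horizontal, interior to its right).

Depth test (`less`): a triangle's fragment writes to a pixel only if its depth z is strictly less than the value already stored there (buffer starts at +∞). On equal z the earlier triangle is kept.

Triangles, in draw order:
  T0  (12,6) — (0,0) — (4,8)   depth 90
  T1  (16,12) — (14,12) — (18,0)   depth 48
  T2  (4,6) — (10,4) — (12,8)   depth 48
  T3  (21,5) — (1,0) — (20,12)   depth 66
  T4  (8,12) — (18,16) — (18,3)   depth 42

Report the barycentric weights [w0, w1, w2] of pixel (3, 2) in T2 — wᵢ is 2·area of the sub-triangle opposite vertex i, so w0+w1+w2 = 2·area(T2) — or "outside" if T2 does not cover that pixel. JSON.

T0:
  2·area = 72  (B↔C swapped to make it positive)
  edge (12, 6)→(4, 8): d=(-8,2) right/bottom  bias=-1
  edge (4, 8)→(0, 0): d=(-4,-8) top-left  bias=+0
  edge (0, 0)→(12, 6): d=(12,6) right/bottom  bias=-1
    (0,0)@(1, 1): e=[62,4,6] → X
    (1,0)@(3, 1): e=[58,20,-6] → .
    (0,1)@(1, 3): e=[46,-4,30] → .
    (1,1)@(3, 3): e=[42,12,18] → X
    (2,1)@(5, 3): e=[38,28,6] → X
    (3,1)@(7, 3): e=[34,44,-6] → .
    (1,2)@(3, 5): e=[26,4,42] → X
    (3,2)@(7, 5): e=[18,36,18] → X
    (4,2)@(9, 5): e=[14,52,6] → X
    (5,2)@(11, 5): e=[10,68,-6] → .
    (1,3)@(3, 7): e=[10,-4,66] → .
    (2,3)@(5, 7): e=[6,12,54] → X
  covered (9 px):
    X . . . . . . . . . . .
    . X X . . . . . . . . .
    . X X X X . . . . . . .
    . . X X . . . . . . . .
    . . . . . . . . . . . .
    . . . . . . . . . . . .
    . . . . . . . . . . . .
    . . . . . . . . . . . .
T1:
  2·area = 24
  edge (16, 12)→(14, 12): d=(-2,0) right/bottom  bias=-1
  edge (14, 12)→(18, 0): d=(4,-12) top-left  bias=+0
  edge (18, 0)→(16, 12): d=(-2,12) right/bottom  bias=-1
    (8,1)@(17, 3): e=[18,0,6] → X  [on edge]
    (9,1)@(19, 3): e=[18,24,-18] → .
    (8,2)@(17, 5): e=[14,8,2] → X
    (9,2)@(19, 5): e=[14,32,-22] → .
    (8,3)@(17, 7): e=[10,16,-2] → .
    (7,4)@(15, 9): e=[6,0,18] → X  [on edge]
    (8,4)@(17, 9): e=[6,24,-6] → .
    (7,5)@(15, 11): e=[2,8,14] → X
    (8,5)@(17, 11): e=[2,32,-10] → .
    (7,6)@(15, 13): e=[-2,16,10] → .
    (6,7)@(13, 15): e=[-6,0,30] → .  [on edge]
  covered (4 px):
    . . . . . . . . . . . .
    . . . . . . . . X . . .
    . . . . . . . . X . . .
    . . . . . . . . . . . .
    . . . . . . . X . . . .
    . . . . . . . X . . . .
    . . . . . . . . . . . .
    . . . . . . . . . . . .
T2:
  2·area = 28
  edge (4, 6)→(10, 4): d=(6,-2) top-left  bias=+0
  edge (10, 4)→(12, 8): d=(2,4) right/bottom  bias=-1
  edge (12, 8)→(4, 6): d=(-8,-2) top-left  bias=+0
    (9,0)@(19, 1): e=[0,-42,70] → .  [on edge]
    (6,1)@(13, 3): e=[0,-14,42] → .  [on edge]
    (3,2)@(7, 5): e=[0,14,14] → X  [on edge]
    (4,2)@(9, 5): e=[4,6,18] → X
    (5,2)@(11, 5): e=[8,-2,22] → .
    (0,3)@(1, 7): e=[0,42,-14] → .  [on edge]
    (3,3)@(7, 7): e=[12,18,-2] → .
    (4,3)@(9, 7): e=[16,10,2] → X
    (5,3)@(11, 7): e=[20,2,6] → X
    (6,3)@(13, 7): e=[24,-6,10] → .
    (4,4)@(9, 9): e=[28,14,-14] → .
    (5,4)@(11, 9): e=[32,6,-10] → .
  covered (4 px):
    . . . . . . . . . . . .
    . . . . . . . . . . . .
    . . . X X . . . . . . .
    . . . . X X . . . . . .
    . . . . . . . . . . . .
    . . . . . . . . . . . .
    . . . . . . . . . . . .
    . . . . . . . . . . . .
T3:
  2·area = 145  (B↔C swapped to make it positive)
  edge (21, 5)→(20, 12): d=(-1,7) right/bottom  bias=-1
  edge (20, 12)→(1, 0): d=(-19,-12) top-left  bias=+0
  edge (1, 0)→(21, 5): d=(20,5) right/bottom  bias=-1
    (1,0)@(3, 1): e=[130,5,10] → X
    (2,0)@(5, 1): e=[116,29,0] → .  [on edge]
    (1,1)@(3, 3): e=[128,-33,50] → .
    (3,1)@(7, 3): e=[100,15,30] → X
    (4,1)@(9, 3): e=[86,39,20] → X
    (5,1)@(11, 3): e=[72,63,10] → X
    (6,1)@(13, 3): e=[58,87,0] → .  [on edge]
    (3,2)@(7, 5): e=[98,-23,70] → .
    (4,2)@(9, 5): e=[84,1,60] → X
    (6,2)@(13, 5): e=[56,49,40] → X
    (7,2)@(15, 5): e=[42,73,30] → X
    (8,2)@(17, 5): e=[28,97,20] → X
    (10,2)@(21, 5): e=[0,145,0] → .  [on edge]
  covered (17 px):
    . X . . . . . . . . . .
    . . . X X X . . . . . .
    . . . . X X X X X X . .
    . . . . . . X X X X . .
    . . . . . . . . X X . .
    . . . . . . . . . X . .
    . . . . . . . . . . . .
    . . . . . . . . . . . .
T4:
  2·area = 130  (B↔C swapped to make it positive)
  edge (8, 12)→(18, 3): d=(10,-9) top-left  bias=+0
  edge (18, 3)→(18, 16): d=(0,13) right/bottom  bias=-1
  edge (18, 16)→(8, 12): d=(-10,-4) top-left  bias=+0
    (8,2)@(17, 5): e=[11,13,106] → X
    (9,2)@(19, 5): e=[29,-13,114] → .
    (7,3)@(15, 7): e=[13,39,78] → X
    (9,3)@(19, 7): e=[49,-13,94] → .
    (6,4)@(13, 9): e=[15,65,50] → X
    (9,4)@(19, 9): e=[69,-13,74] → .
    (5,5)@(11, 11): e=[17,91,22] → X
    (9,5)@(19, 11): e=[89,-13,54] → .
    (5,6)@(11, 13): e=[37,91,2] → X
    (9,6)@(19, 13): e=[109,-13,34] → .
    (5,7)@(11, 15): e=[57,91,-18] → .
    (6,7)@(13, 15): e=[75,65,-10] → .
  covered (15 px):
    . . . . . . . . . . . .
    . . . . . . . . . . . .
    . . . . . . . . X . . .
    . . . . . . . X X . . .
    . . . . . . X X X . . .
    . . . . . X X X X . . .
    . . . . . X X X X . . .
    . . . . . . . . X . . .

Answer: [14,14,0]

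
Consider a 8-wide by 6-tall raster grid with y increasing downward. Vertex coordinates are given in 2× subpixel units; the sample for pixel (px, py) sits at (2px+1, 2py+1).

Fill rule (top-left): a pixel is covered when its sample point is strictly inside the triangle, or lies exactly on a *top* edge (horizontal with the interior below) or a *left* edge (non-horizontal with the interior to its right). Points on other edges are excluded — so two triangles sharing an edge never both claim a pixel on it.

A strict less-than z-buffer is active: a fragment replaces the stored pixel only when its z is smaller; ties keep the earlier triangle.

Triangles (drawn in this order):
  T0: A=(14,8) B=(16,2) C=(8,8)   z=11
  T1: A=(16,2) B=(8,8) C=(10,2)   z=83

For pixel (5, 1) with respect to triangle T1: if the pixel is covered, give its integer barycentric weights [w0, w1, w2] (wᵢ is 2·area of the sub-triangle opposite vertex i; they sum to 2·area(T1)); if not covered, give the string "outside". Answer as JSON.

T0:
  2·area = 36  (B↔C swapped to make it positive)
  edge (14, 8)→(8, 8): d=(-6,0) right/bottom  bias=-1
  edge (8, 8)→(16, 2): d=(8,-6) top-left  bias=+0
  edge (16, 2)→(14, 8): d=(-2,6) right/bottom  bias=-1
    (7,1)@(15, 3): e=[30,2,4] → #
    (6,2)@(13, 5): e=[18,6,12] → #
    (7,2)@(15, 5): e=[18,18,0] → ·  [on edge]
    (5,3)@(11, 7): e=[6,10,20] → #
    (7,3)@(15, 7): e=[6,34,-4] → ·
    (5,4)@(11, 9): e=[-6,26,16] → ·
    (6,4)@(13, 9): e=[-6,38,4] → ·
    (6,5)@(13, 11): e=[-18,54,0] → ·  [on edge]
  covered (4 px):
    · · · · · · · ·
    · · · · · · · #
    · · · · · · # ·
    · · · · · # # ·
    · · · · · · · ·
    · · · · · · · ·
T1:
  2·area = 36
  edge (16, 2)→(8, 8): d=(-8,6) right/bottom  bias=-1
  edge (8, 8)→(10, 2): d=(2,-6) top-left  bias=+0
  edge (10, 2)→(16, 2): d=(6,0) top-left  bias=+0
    (5,1)@(11, 3): e=[22,8,6] → #
    (6,1)@(13, 3): e=[10,20,6] → #
    (7,1)@(15, 3): e=[-2,32,6] → ·
    (4,2)@(9, 5): e=[18,0,18] → #  [on edge]
    (6,2)@(13, 5): e=[-6,24,18] → ·
    (4,3)@(9, 7): e=[2,4,30] → #
    (5,3)@(11, 7): e=[-10,16,30] → ·
    (4,4)@(9, 9): e=[-14,8,42] → ·
    (3,5)@(7, 11): e=[-18,0,54] → ·  [on edge]
  covered (5 px):
    · · · · · · · ·
    · · · · · # # ·
    · · · · # # · ·
    · · · · # · · ·
    · · · · · · · ·
    · · · · · · · ·

Final: [8,6,22]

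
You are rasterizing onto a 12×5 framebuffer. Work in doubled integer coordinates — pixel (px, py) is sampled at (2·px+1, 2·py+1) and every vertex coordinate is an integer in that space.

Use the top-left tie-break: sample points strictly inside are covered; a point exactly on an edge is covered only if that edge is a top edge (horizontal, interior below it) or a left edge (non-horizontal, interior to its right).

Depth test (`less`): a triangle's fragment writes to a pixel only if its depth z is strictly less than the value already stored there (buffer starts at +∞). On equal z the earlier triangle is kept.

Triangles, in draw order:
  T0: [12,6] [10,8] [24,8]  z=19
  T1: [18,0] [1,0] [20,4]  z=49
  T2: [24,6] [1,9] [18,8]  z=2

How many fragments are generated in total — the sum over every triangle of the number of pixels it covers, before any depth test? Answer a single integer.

T0:
  2·area = 28  (B↔C swapped to make it positive)
  edge (12, 6)→(24, 8): d=(12,2) right/bottom  bias=-1
  edge (24, 8)→(10, 8): d=(-14,0) right/bottom  bias=-1
  edge (10, 8)→(12, 6): d=(2,-2) top-left  bias=+0
    (8,0)@(17, 1): e=[-70,98,0] → ·  [on edge]
    (7,1)@(15, 3): e=[-42,70,0] → ·  [on edge]
    (6,2)@(13, 5): e=[-14,42,0] → ·  [on edge]
    (5,3)@(11, 7): e=[14,14,0] → █  [on edge]
    (6,3)@(13, 7): e=[10,14,4] → █
    (7,3)@(15, 7): e=[6,14,8] → █
    (8,3)@(17, 7): e=[2,14,12] → █
    (9,3)@(19, 7): e=[-2,14,16] → ·
    (4,4)@(9, 9): e=[42,-14,0] → ·  [on edge]
    (5,4)@(11, 9): e=[38,-14,4] → ·
    (6,4)@(13, 9): e=[34,-14,8] → ·
    (7,4)@(15, 9): e=[30,-14,12] → ·
  covered (4 px):
    · · · · · · · · · · · ·
    · · · · · · · · · · · ·
    · · · · · · · · · · · ·
    · · · · · █ █ █ █ · · ·
    · · · · · · · · · · · ·
T1:
  2·area = 68  (B↔C swapped to make it positive)
  edge (18, 0)→(20, 4): d=(2,4) right/bottom  bias=-1
  edge (20, 4)→(1, 0): d=(-19,-4) top-left  bias=+0
  edge (1, 0)→(18, 0): d=(17,0) top-left  bias=+0
    (3,0)@(7, 1): e=[46,5,17] → █
    (4,0)@(9, 1): e=[38,13,17] → █
    (5,0)@(11, 1): e=[30,21,17] → █
    (6,0)@(13, 1): e=[22,29,17] → █
    (7,0)@(15, 1): e=[14,37,17] → █
    (8,0)@(17, 1): e=[6,45,17] → █
    (9,0)@(19, 1): e=[-2,53,17] → ·
    (3,1)@(7, 3): e=[50,-33,51] → ·
    (4,1)@(9, 3): e=[42,-25,51] → ·
    (5,1)@(11, 3): e=[34,-17,51] → ·
    (6,1)@(13, 3): e=[26,-9,51] → ·
    (7,1)@(15, 3): e=[18,-1,51] → ·
  covered (8 px):
    · · · █ █ █ █ █ █ · · ·
    · · · · · · · · █ █ · ·
    · · · · · · · · · · · ·
    · · · · · · · · · · · ·
    · · · · · · · · · · · ·
T2:
  2·area = 28  (B↔C swapped to make it positive)
  edge (24, 6)→(18, 8): d=(-6,2) right/bottom  bias=-1
  edge (18, 8)→(1, 9): d=(-17,1) right/bottom  bias=-1
  edge (1, 9)→(24, 6): d=(23,-3) top-left  bias=+0
    (8,3)@(17, 7): e=[8,18,2] → █
    (9,3)@(19, 7): e=[4,16,8] → █
    (10,3)@(21, 7): e=[0,14,14] → ·  [on edge]
    (0,4)@(1, 9): e=[28,0,0] → ·  [on edge]
    (7,4)@(15, 9): e=[0,-14,42] → ·  [on edge]
    (8,4)@(17, 9): e=[-4,-16,48] → ·
    (9,4)@(19, 9): e=[-8,-18,54] → ·
  covered (2 px):
    · · · · · · · · · · · ·
    · · · · · · · · · · · ·
    · · · · · · · · · · · ·
    · · · · · · · · █ █ · ·
    · · · · · · · · · · · ·

Result: 14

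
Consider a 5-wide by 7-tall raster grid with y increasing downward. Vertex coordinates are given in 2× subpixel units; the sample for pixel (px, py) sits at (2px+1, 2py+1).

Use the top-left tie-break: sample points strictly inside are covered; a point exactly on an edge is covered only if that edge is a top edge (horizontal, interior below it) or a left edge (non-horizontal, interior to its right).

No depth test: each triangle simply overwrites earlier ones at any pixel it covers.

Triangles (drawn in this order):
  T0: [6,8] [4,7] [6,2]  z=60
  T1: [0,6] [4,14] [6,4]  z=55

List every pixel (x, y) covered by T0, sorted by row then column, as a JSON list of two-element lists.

T0:
  2·area = 12
  edge (6, 8)→(4, 7): d=(-2,-1) top-left  bias=+0
  edge (4, 7)→(6, 2): d=(2,-5) top-left  bias=+0
  edge (6, 2)→(6, 8): d=(0,6) right/bottom  bias=-1
    (2,2)@(5, 5): e=[5,1,6] → X
    (3,2)@(7, 5): e=[7,11,-6] → .
    (2,3)@(5, 7): e=[1,5,6] → X
    (3,3)@(7, 7): e=[3,15,-6] → .
    (2,4)@(5, 9): e=[-3,9,6] → .
  covered (2 px):
    . . . . .
    . . . . .
    . . X . .
    . . X . .
    . . . . .
    . . . . .
    . . . . .
T1:
  2·area = 56  (B↔C swapped to make it positive)
  edge (0, 6)→(6, 4): d=(6,-2) top-left  bias=+0
  edge (6, 4)→(4, 14): d=(-2,10) right/bottom  bias=-1
  edge (4, 14)→(0, 6): d=(-4,-8) top-left  bias=+0
    (4,1)@(9, 3): e=[0,-28,84] → .  [on edge]
    (1,2)@(3, 5): e=[0,28,28] → X  [on edge]
    (2,2)@(5, 5): e=[4,8,44] → X
    (3,2)@(7, 5): e=[8,-12,60] → .
    (0,3)@(1, 7): e=[8,44,4] → X
    (3,3)@(7, 7): e=[20,-16,52] → .
    (0,4)@(1, 9): e=[20,40,-4] → .
    (1,4)@(3, 9): e=[24,20,12] → X
    (2,4)@(5, 9): e=[28,0,28] → .  [on edge]
    (1,5)@(3, 11): e=[36,16,4] → X
    (2,5)@(5, 11): e=[40,-4,20] → .
    (1,6)@(3, 13): e=[48,12,-4] → .
  covered (7 px):
    . . . . .
    . . . . .
    . X X . .
    X X X . .
    . X . . .
    . X . . .
    . . . . .

Result: [[2,2],[2,3]]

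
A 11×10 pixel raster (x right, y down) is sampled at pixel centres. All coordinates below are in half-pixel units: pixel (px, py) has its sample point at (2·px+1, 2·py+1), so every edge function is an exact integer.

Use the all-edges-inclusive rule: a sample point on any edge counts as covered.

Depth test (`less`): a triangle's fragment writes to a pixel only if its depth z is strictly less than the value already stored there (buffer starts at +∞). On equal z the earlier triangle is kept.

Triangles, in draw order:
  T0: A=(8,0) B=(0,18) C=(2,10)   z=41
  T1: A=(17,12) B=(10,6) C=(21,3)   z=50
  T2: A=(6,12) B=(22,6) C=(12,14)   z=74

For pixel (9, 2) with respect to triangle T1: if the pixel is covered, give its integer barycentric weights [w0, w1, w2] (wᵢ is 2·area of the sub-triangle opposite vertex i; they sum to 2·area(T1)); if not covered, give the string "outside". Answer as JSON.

T0:
  2·area = 28
  edge (8, 0)→(0, 18): d=(-8,18) inclusive
  edge (0, 18)→(2, 10): d=(2,-8) inclusive
  edge (2, 10)→(8, 0): d=(6,-10) inclusive
    (2,2)@(5, 5): e=[14,14,0] → █  [on edge]
    (3,2)@(7, 5): e=[-22,30,20] → ·
    (2,3)@(5, 7): e=[-2,18,12] → ·
    (1,4)@(3, 9): e=[18,6,4] → █
    (2,4)@(5, 9): e=[-18,22,24] → ·
    (1,5)@(3, 11): e=[2,10,16] → █
    (2,5)@(5, 11): e=[-34,26,36] → ·
    (1,6)@(3, 13): e=[-14,14,28] → ·
    (0,7)@(1, 15): e=[6,2,20] → █
    (1,7)@(3, 15): e=[-30,18,40] → ·
    (0,8)@(1, 17): e=[-10,6,32] → ·
  covered (4 px):
    · · · · · · · · · · ·
    · · · · · · · · · · ·
    · · █ · · · · · · · ·
    · · · · · · · · · · ·
    · █ · · · · · · · · ·
    · █ · · · · · · · · ·
    · · · · · · · · · · ·
    █ · · · · · · · · · ·
    · · · · · · · · · · ·
    · · · · · · · · · · ·
T1:
  2·area = 87
  edge (17, 12)→(10, 6): d=(-7,-6) inclusive
  edge (10, 6)→(21, 3): d=(11,-3) inclusive
  edge (21, 3)→(17, 12): d=(-4,9) inclusive
    (10,1)@(21, 3): e=[87,0,0] → █  [on edge]
    (7,2)@(15, 5): e=[37,4,46] → █
    (8,2)@(17, 5): e=[49,10,28] → █
    (9,2)@(19, 5): e=[61,16,10] → █
    (10,2)@(21, 5): e=[73,22,-8] → ·
    (6,3)@(13, 7): e=[11,20,56] → █
    (10,3)@(21, 7): e=[59,44,-16] → ·
    (6,4)@(13, 9): e=[-3,42,48] → ·
    (7,4)@(15, 9): e=[9,48,30] → █
    (9,4)@(19, 9): e=[33,60,-6] → ·
    (7,5)@(15, 11): e=[-5,70,22] → ·
    (8,5)@(17, 11): e=[7,76,4] → █
  covered (11 px):
    · · · · · · · · · · ·
    · · · · · · · · · · █
    · · · · · · · █ █ █ ·
    · · · · · · █ █ █ █ ·
    · · · · · · · █ █ · ·
    · · · · · · · · █ · ·
    · · · · · · · · · · ·
    · · · · · · · · · · ·
    · · · · · · · · · · ·
    · · · · · · · · · · ·
T2:
  2·area = 68
  edge (6, 12)→(22, 6): d=(16,-6) inclusive
  edge (22, 6)→(12, 14): d=(-10,8) inclusive
  edge (12, 14)→(6, 12): d=(-6,-2) inclusive
    (7,4)@(15, 9): e=[6,26,36] → █
    (8,4)@(17, 9): e=[18,10,40] → █
    (9,4)@(19, 9): e=[30,-6,44] → ·
    (1,5)@(3, 11): e=[-34,102,0] → ·  [on edge]
    (4,5)@(9, 11): e=[2,54,12] → █
    (5,5)@(11, 11): e=[14,38,16] → █
    (6,5)@(13, 11): e=[26,22,20] → █
    (8,5)@(17, 11): e=[50,-10,28] → ·
    (4,6)@(9, 13): e=[34,34,0] → █  [on edge]
    (7,6)@(15, 13): e=[70,-14,12] → ·
    (4,7)@(9, 15): e=[66,14,-12] → ·
    (5,7)@(11, 15): e=[78,-2,-8] → ·
    (7,7)@(15, 15): e=[102,-34,0] → ·  [on edge]
    (10,8)@(21, 17): e=[170,-102,0] → ·  [on edge]
  covered (9 px):
    · · · · · · · · · · ·
    · · · · · · · · · · ·
    · · · · · · · · · · ·
    · · · · · · · · · · ·
    · · · · · · · █ █ · ·
    · · · · █ █ █ █ · · ·
    · · · · █ █ █ · · · ·
    · · · · · · · · · · ·
    · · · · · · · · · · ·
    · · · · · · · · · · ·

Result: [16,10,61]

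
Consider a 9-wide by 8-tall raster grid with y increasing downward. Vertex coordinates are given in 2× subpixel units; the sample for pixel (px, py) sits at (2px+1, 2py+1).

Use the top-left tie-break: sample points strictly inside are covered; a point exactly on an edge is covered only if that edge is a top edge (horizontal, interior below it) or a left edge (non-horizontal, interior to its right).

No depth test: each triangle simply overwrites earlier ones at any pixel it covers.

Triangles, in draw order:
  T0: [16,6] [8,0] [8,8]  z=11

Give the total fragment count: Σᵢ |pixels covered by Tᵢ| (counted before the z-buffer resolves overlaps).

T0:
  2·area = 64  (B↔C swapped to make it positive)
  edge (16, 6)→(8, 8): d=(-8,2) right/bottom  bias=-1
  edge (8, 8)→(8, 0): d=(0,-8) top-left  bias=+0
  edge (8, 0)→(16, 6): d=(8,6) right/bottom  bias=-1
    (4,0)@(9, 1): e=[54,8,2] → #
    (5,0)@(11, 1): e=[50,24,-10] → ·
    (4,1)@(9, 3): e=[38,8,18] → #
    (5,1)@(11, 3): e=[34,24,6] → #
    (6,1)@(13, 3): e=[30,40,-6] → ·
    (4,2)@(9, 5): e=[22,8,34] → #
    (6,2)@(13, 5): e=[14,40,10] → #
    (7,2)@(15, 5): e=[10,56,-2] → ·
    (4,3)@(9, 7): e=[6,8,50] → #
    (6,3)@(13, 7): e=[-2,40,26] → ·
    (4,4)@(9, 9): e=[-10,8,66] → ·
    (5,4)@(11, 9): e=[-14,24,54] → ·
  covered (8 px):
    · · · · # · · · ·
    · · · · # # · · ·
    · · · · # # # · ·
    · · · · # # · · ·
    · · · · · · · · ·
    · · · · · · · · ·
    · · · · · · · · ·
    · · · · · · · · ·

Result: 8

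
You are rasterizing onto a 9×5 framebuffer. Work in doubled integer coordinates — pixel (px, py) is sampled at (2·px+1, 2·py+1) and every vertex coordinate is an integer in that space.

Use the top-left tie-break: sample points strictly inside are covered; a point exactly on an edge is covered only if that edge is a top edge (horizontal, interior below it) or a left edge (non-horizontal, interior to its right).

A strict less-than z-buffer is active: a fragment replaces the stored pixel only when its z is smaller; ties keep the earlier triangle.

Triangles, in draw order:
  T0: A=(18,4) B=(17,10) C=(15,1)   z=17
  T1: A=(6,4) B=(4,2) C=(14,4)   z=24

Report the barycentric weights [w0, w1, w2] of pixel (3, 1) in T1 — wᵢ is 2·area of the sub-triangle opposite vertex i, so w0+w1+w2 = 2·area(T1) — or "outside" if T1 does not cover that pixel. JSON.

T0:
  2·area = 21
  edge (18, 4)→(17, 10): d=(-1,6) right/bottom  bias=-1
  edge (17, 10)→(15, 1): d=(-2,-9) top-left  bias=+0
  edge (15, 1)→(18, 4): d=(3,3) right/bottom  bias=-1
    (7,0)@(15, 1): e=[21,0,0] → ·  [on edge]
    (8,1)@(17, 3): e=[7,14,0] → ·  [on edge]
    (8,2)@(17, 5): e=[5,10,6] → #
    (8,3)@(17, 7): e=[3,6,12] → #
    (8,4)@(17, 9): e=[1,2,18] → #
  covered (3 px):
    · · · · · · · · ·
    · · · · · · · · ·
    · · · · · · · · #
    · · · · · · · · #
    · · · · · · · · #
T1:
  2·area = 16
  edge (6, 4)→(4, 2): d=(-2,-2) top-left  bias=+0
  edge (4, 2)→(14, 4): d=(10,2) right/bottom  bias=-1
  edge (14, 4)→(6, 4): d=(-8,0) right/bottom  bias=-1
    (1,0)@(3, 1): e=[0,-8,24] → ·  [on edge]
    (2,1)@(5, 3): e=[0,8,8] → #  [on edge]
    (3,1)@(7, 3): e=[4,4,8] → #
    (4,1)@(9, 3): e=[8,0,8] → ·  [on edge]
    (2,2)@(5, 5): e=[-4,28,-8] → ·
    (3,2)@(7, 5): e=[0,24,-8] → ·  [on edge]
    (4,3)@(9, 7): e=[0,40,-24] → ·  [on edge]
    (5,4)@(11, 9): e=[0,56,-40] → ·  [on edge]
  covered (2 px):
    · · · · · · · · ·
    · · # # · · · · ·
    · · · · · · · · ·
    · · · · · · · · ·
    · · · · · · · · ·

Final: [4,8,4]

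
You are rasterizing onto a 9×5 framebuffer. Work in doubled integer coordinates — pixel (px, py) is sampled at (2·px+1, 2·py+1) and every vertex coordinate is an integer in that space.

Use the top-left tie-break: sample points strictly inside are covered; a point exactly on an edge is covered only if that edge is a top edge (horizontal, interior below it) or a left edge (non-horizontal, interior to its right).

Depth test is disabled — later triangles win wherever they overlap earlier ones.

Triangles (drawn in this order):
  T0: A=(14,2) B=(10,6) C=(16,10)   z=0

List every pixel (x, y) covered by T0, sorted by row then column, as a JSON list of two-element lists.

T0:
  2·area = 40  (B↔C swapped to make it positive)
  edge (14, 2)→(16, 10): d=(2,8) right/bottom  bias=-1
  edge (16, 10)→(10, 6): d=(-6,-4) top-left  bias=+0
  edge (10, 6)→(14, 2): d=(4,-4) top-left  bias=+0
    (7,0)@(15, 1): e=[-10,50,0] → ·  [on edge]
    (6,1)@(13, 3): e=[10,30,0] → █  [on edge]
    (7,1)@(15, 3): e=[-6,38,8] → ·
    (5,2)@(11, 5): e=[30,10,0] → █  [on edge]
    (7,2)@(15, 5): e=[-2,26,16] → ·
    (4,3)@(9, 7): e=[50,-10,0] → ·  [on edge]
    (5,3)@(11, 7): e=[34,-2,8] → ·
    (6,3)@(13, 7): e=[18,6,16] → █
    (7,3)@(15, 7): e=[2,14,24] → █
    (8,3)@(17, 7): e=[-14,22,32] → ·
    (3,4)@(7, 9): e=[70,-30,0] → ·  [on edge]
    (6,4)@(13, 9): e=[22,-6,24] → ·
  covered (6 px):
    · · · · · · · · ·
    · · · · · · █ · ·
    · · · · · █ █ · ·
    · · · · · · █ █ ·
    · · · · · · · █ ·

Result: [[6,1],[5,2],[6,2],[6,3],[7,3],[7,4]]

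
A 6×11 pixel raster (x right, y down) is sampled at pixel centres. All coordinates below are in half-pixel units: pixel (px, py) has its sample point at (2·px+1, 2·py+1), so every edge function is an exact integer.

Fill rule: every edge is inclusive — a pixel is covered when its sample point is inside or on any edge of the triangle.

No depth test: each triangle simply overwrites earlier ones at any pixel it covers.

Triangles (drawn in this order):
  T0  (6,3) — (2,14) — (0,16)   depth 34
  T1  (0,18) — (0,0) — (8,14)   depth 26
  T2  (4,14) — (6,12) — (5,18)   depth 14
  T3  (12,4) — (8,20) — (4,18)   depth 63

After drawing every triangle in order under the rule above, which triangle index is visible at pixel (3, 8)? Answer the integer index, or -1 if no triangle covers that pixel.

T0:
  2·area = 14
  edge (6, 3)→(2, 14): d=(-4,11) inclusive
  edge (2, 14)→(0, 16): d=(-2,2) inclusive
  edge (0, 16)→(6, 3): d=(6,-13) inclusive
    (5,2)@(11, 5): e=[-63,0,77] → ·  [on edge]
    (4,3)@(9, 7): e=[-49,0,63] → ·  [on edge]
    (3,4)@(7, 9): e=[-35,0,49] → ·  [on edge]
    (1,5)@(3, 11): e=[1,4,9] → █
    (2,5)@(5, 11): e=[-21,0,35] → ·  [on edge]
    (1,6)@(3, 13): e=[-7,0,21] → ·  [on edge]
    (0,7)@(1, 15): e=[7,0,7] → █  [on edge]
    (1,7)@(3, 15): e=[-15,-4,33] → ·
    (0,8)@(1, 17): e=[-1,-4,19] → ·
  covered (2 px):
    · · · · · ·
    · · · · · ·
    · · · · · ·
    · · · · · ·
    · · · · · ·
    · █ · · · ·
    · · · · · ·
    █ · · · · ·
    · · · · · ·
    · · · · · ·
    · · · · · ·
T1:
  2·area = 144
  edge (0, 18)→(0, 0): d=(0,-18) inclusive
  edge (0, 0)→(8, 14): d=(8,14) inclusive
  edge (8, 14)→(0, 18): d=(-8,4) inclusive
    (0,1)@(1, 3): e=[18,10,116] → █
    (1,1)@(3, 3): e=[54,-18,108] → ·
    (0,2)@(1, 5): e=[18,26,100] → █
    (1,2)@(3, 5): e=[54,-2,92] → ·
    (0,3)@(1, 7): e=[18,42,84] → █
    (1,3)@(3, 7): e=[54,14,76] → █
    (2,3)@(5, 7): e=[90,-14,68] → ·
    (0,4)@(1, 9): e=[18,58,68] → █
    (2,4)@(5, 9): e=[90,2,52] → █
    (3,4)@(7, 9): e=[126,-26,44] → ·
    (0,5)@(1, 11): e=[18,74,52] → █
    (3,5)@(7, 11): e=[126,-10,28] → ·
  covered (18 px):
    · · · · · ·
    █ · · · · ·
    █ · · · · ·
    █ █ · · · ·
    █ █ █ · · ·
    █ █ █ · · ·
    █ █ █ █ · ·
    █ █ █ · · ·
    █ · · · · ·
    · · · · · ·
    · · · · · ·
T2:
  2·area = 10
  edge (4, 14)→(6, 12): d=(2,-2) inclusive
  edge (6, 12)→(5, 18): d=(-1,6) inclusive
  edge (5, 18)→(4, 14): d=(-1,-4) inclusive
    (5,3)@(11, 7): e=[0,-25,35] → ·  [on edge]
    (4,4)@(9, 9): e=[0,-15,25] → ·  [on edge]
    (3,5)@(7, 11): e=[0,-5,15] → ·  [on edge]
    (2,6)@(5, 13): e=[0,5,5] → █  [on edge]
    (3,6)@(7, 13): e=[4,-7,13] → ·
    (1,7)@(3, 15): e=[0,15,-5] → ·  [on edge]
    (2,7)@(5, 15): e=[4,3,3] → █
    (3,7)@(7, 15): e=[8,-9,11] → ·
    (0,8)@(1, 17): e=[0,25,-15] → ·  [on edge]
    (2,8)@(5, 17): e=[8,1,1] → █
    (3,8)@(7, 17): e=[12,-11,9] → ·
    (2,9)@(5, 19): e=[12,-1,-1] → ·
  covered (3 px):
    · · · · · ·
    · · · · · ·
    · · · · · ·
    · · · · · ·
    · · · · · ·
    · · · · · ·
    · · █ · · ·
    · · █ · · ·
    · · █ · · ·
    · · · · · ·
    · · · · · ·
T3:
  2·area = 72
  edge (12, 4)→(8, 20): d=(-4,16) inclusive
  edge (8, 20)→(4, 18): d=(-4,-2) inclusive
  edge (4, 18)→(12, 4): d=(8,-14) inclusive
    (5,3)@(11, 7): e=[4,58,10] → █
    (5,4)@(11, 9): e=[-4,50,26] → ·
    (4,5)@(9, 11): e=[20,38,14] → █
    (5,5)@(11, 11): e=[-12,42,42] → ·
    (3,6)@(7, 13): e=[44,26,2] → █
    (5,6)@(11, 13): e=[-20,34,58] → ·
    (3,7)@(7, 15): e=[36,18,18] → █
    (5,7)@(11, 15): e=[-28,26,74] → ·
    (2,8)@(5, 17): e=[60,6,6] → █
    (4,8)@(9, 17): e=[-4,14,62] → ·
    (2,9)@(5, 19): e=[52,-2,22] → ·
    (3,9)@(7, 19): e=[20,2,50] → █
  covered (9 px):
    · · · · · ·
    · · · · · ·
    · · · · · ·
    · · · · · █
    · · · · · ·
    · · · · █ ·
    · · · █ █ ·
    · · · █ █ ·
    · · █ █ · ·
    · · · █ · ·
    · · · · · ·

Z-buffer (winner per pixel, '.' = empty):
  . . . . . .
  1 . . . . .
  1 . . . . .
  1 1 . . . 3
  1 1 1 . . .
  1 1 1 . 3 .
  1 1 2 3 3 .
  1 1 2 3 3 .
  1 . 3 3 . .
  . . . 3 . .
  . . . . . .

Answer: 3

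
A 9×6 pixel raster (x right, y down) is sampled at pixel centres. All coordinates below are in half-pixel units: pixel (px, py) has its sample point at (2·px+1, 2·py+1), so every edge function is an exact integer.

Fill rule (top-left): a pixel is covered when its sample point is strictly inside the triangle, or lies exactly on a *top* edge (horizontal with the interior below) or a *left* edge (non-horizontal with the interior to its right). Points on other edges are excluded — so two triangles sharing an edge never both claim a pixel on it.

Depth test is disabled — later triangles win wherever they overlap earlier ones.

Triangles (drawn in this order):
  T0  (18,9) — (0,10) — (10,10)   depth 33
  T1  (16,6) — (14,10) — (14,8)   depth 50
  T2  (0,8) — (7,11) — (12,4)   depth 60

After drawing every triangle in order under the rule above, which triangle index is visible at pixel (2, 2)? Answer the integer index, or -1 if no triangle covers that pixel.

T0:
  2·area = 10  (B↔C swapped to make it positive)
  edge (18, 9)→(10, 10): d=(-8,1) right/bottom  bias=-1
  edge (10, 10)→(0, 10): d=(-10,0) right/bottom  bias=-1
  edge (0, 10)→(18, 9): d=(18,-1) top-left  bias=+0
  covered (0 px):
    · · · · · · · · ·
    · · · · · · · · ·
    · · · · · · · · ·
    · · · · · · · · ·
    · · · · · · · · ·
    · · · · · · · · ·
T1:
  2·area = 4
  edge (16, 6)→(14, 10): d=(-2,4) right/bottom  bias=-1
  edge (14, 10)→(14, 8): d=(0,-2) top-left  bias=+0
  edge (14, 8)→(16, 6): d=(2,-2) top-left  bias=+0
    (8,2)@(17, 5): e=[-2,6,0] → ·  [on edge]
    (7,3)@(15, 7): e=[2,2,0] → █  [on edge]
    (8,3)@(17, 7): e=[-6,6,4] → ·
    (6,4)@(13, 9): e=[6,-2,0] → ·  [on edge]
    (7,4)@(15, 9): e=[-2,2,4] → ·
    (5,5)@(11, 11): e=[10,-6,0] → ·  [on edge]
  covered (1 px):
    · · · · · · · · ·
    · · · · · · · · ·
    · · · · · · · · ·
    · · · · · · · █ ·
    · · · · · · · · ·
    · · · · · · · · ·
T2:
  2·area = 64  (B↔C swapped to make it positive)
  edge (0, 8)→(12, 4): d=(12,-4) top-left  bias=+0
  edge (12, 4)→(7, 11): d=(-5,7) right/bottom  bias=-1
  edge (7, 11)→(0, 8): d=(-7,-3) top-left  bias=+0
    (7,1)@(15, 3): e=[0,-16,80] → ·  [on edge]
    (4,2)@(9, 5): e=[0,16,48] → █  [on edge]
    (5,2)@(11, 5): e=[8,2,54] → █
    (6,2)@(13, 5): e=[16,-12,60] → ·
    (1,3)@(3, 7): e=[0,48,16] → █  [on edge]
    (2,3)@(5, 7): e=[8,34,22] → █
    (3,3)@(7, 7): e=[16,20,28] → █
    (5,3)@(11, 7): e=[32,-8,40] → ·
    (1,4)@(3, 9): e=[24,38,2] → █
    (4,4)@(9, 9): e=[48,-4,20] → ·
    (1,5)@(3, 11): e=[48,28,-12] → ·
    (2,5)@(5, 11): e=[56,14,-6] → ·
    (3,5)@(7, 11): e=[64,0,0] → ·  [on edge]
  covered (9 px):
    · · · · · · · · ·
    · · · · · · · · ·
    · · · · █ █ · · ·
    · █ █ █ █ · · · ·
    · █ █ █ · · · · ·
    · · · · · · · · ·

Z-buffer (winner per pixel, '.' = empty):
  . . . . . . . . .
  . . . . . . . . .
  . . . . 2 2 . . .
  . 2 2 2 2 . . 1 .
  . 2 2 2 . . . . .
  . . . . . . . . .

Final: -1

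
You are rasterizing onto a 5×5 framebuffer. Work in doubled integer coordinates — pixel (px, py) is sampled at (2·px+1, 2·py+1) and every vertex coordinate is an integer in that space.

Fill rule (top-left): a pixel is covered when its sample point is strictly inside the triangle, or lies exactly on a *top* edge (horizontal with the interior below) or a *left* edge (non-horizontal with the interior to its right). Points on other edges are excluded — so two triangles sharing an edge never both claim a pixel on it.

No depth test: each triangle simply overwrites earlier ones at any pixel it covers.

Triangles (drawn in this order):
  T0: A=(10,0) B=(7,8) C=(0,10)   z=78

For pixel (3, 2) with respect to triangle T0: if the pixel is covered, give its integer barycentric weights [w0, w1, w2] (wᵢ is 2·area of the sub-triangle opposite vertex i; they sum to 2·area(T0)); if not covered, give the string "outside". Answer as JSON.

T0:
  2·area = 50
  edge (10, 0)→(7, 8): d=(-3,8) right/bottom  bias=-1
  edge (7, 8)→(0, 10): d=(-7,2) right/bottom  bias=-1
  edge (0, 10)→(10, 0): d=(10,-10) top-left  bias=+0
    (4,0)@(9, 1): e=[5,45,0] → █  [on edge]
    (3,1)@(7, 3): e=[15,35,0] → █  [on edge]
    (4,1)@(9, 3): e=[-1,31,20] → ·
    (2,2)@(5, 5): e=[25,25,0] → █  [on edge]
    (4,2)@(9, 5): e=[-7,17,40] → ·
    (1,3)@(3, 7): e=[35,15,0] → █  [on edge]
    (4,3)@(9, 7): e=[-13,3,60] → ·
    (0,4)@(1, 9): e=[45,5,0] → █  [on edge]
    (2,4)@(5, 9): e=[13,-3,40] → ·
    (3,4)@(7, 9): e=[-3,-7,60] → ·
  covered (9 px):
    · · · · █
    · · · █ ·
    · · █ █ ·
    · █ █ █ ·
    █ █ · · ·

Final: [21,20,9]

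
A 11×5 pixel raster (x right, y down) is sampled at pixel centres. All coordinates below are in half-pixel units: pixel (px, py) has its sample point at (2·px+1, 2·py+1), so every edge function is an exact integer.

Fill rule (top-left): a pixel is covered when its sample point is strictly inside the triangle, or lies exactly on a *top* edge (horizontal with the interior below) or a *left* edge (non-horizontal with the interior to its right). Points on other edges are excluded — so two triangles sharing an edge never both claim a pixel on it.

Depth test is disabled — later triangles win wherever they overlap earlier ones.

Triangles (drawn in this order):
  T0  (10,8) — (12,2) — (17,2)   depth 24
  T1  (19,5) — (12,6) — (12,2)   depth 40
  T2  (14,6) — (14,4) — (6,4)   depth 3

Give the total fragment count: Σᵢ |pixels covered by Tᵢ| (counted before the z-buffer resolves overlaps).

T0:
  2·area = 30
  edge (10, 8)→(12, 2): d=(2,-6) top-left  bias=+0
  edge (12, 2)→(17, 2): d=(5,0) top-left  bias=+0
  edge (17, 2)→(10, 8): d=(-7,6) right/bottom  bias=-1
    (6,1)@(13, 3): e=[8,5,17] → X
    (7,1)@(15, 3): e=[20,5,5] → X
    (8,1)@(17, 3): e=[32,5,-7] → .
    (5,2)@(11, 5): e=[0,15,15] → X  [on edge]
    (7,2)@(15, 5): e=[24,15,-9] → .
    (5,3)@(11, 7): e=[4,25,1] → X
    (6,3)@(13, 7): e=[16,25,-11] → .
    (5,4)@(11, 9): e=[8,35,-13] → .
  covered (5 px):
    . . . . . . . . . . .
    . . . . . . X X . . .
    . . . . . X X . . . .
    . . . . . X . . . . .
    . . . . . . . . . . .
T1:
  2·area = 28
  edge (19, 5)→(12, 6): d=(-7,1) right/bottom  bias=-1
  edge (12, 6)→(12, 2): d=(0,-4) top-left  bias=+0
  edge (12, 2)→(19, 5): d=(7,3) right/bottom  bias=-1
    (6,1)@(13, 3): e=[20,4,4] → X
    (7,1)@(15, 3): e=[18,12,-2] → .
    (6,2)@(13, 5): e=[6,4,18] → X
    (7,2)@(15, 5): e=[4,12,12] → X
    (8,2)@(17, 5): e=[2,20,6] → X
    (9,2)@(19, 5): e=[0,28,0] → .  [on edge]
    (2,3)@(5, 7): e=[0,-28,56] → .  [on edge]
    (6,3)@(13, 7): e=[-8,4,32] → .
    (7,3)@(15, 7): e=[-10,12,26] → .
    (8,3)@(17, 7): e=[-12,20,20] → .
  covered (4 px):
    . . . . . . . . . . .
    . . . . . . X . . . .
    . . . . . . X X X . .
    . . . . . . . . . . .
    . . . . . . . . . . .
T2:
  2·area = 16  (B↔C swapped to make it positive)
  edge (14, 6)→(6, 4): d=(-8,-2) top-left  bias=+0
  edge (6, 4)→(14, 4): d=(8,0) top-left  bias=+0
  edge (14, 4)→(14, 6): d=(0,2) right/bottom  bias=-1
    (5,2)@(11, 5): e=[2,8,6] → X
    (6,2)@(13, 5): e=[6,8,2] → X
    (7,2)@(15, 5): e=[10,8,-2] → .
    (5,3)@(11, 7): e=[-14,24,6] → .
    (6,3)@(13, 7): e=[-10,24,2] → .
  covered (2 px):
    . . . . . . . . . . .
    . . . . . . . . . . .
    . . . . . X X . . . .
    . . . . . . . . . . .
    . . . . . . . . . . .

Final: 11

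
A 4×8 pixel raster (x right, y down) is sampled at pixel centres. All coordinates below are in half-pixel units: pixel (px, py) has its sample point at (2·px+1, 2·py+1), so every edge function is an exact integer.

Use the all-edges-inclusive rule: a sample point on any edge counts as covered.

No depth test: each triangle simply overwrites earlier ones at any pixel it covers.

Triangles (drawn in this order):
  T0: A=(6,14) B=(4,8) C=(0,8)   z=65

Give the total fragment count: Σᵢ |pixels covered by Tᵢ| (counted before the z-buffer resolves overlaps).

T0:
  2·area = 24  (B↔C swapped to make it positive)
  edge (6, 14)→(0, 8): d=(-6,-6) inclusive
  edge (0, 8)→(4, 8): d=(4,0) inclusive
  edge (4, 8)→(6, 14): d=(2,6) inclusive
    (1,2)@(3, 5): e=[36,-12,0] → ·  [on edge]
    (0,4)@(1, 9): e=[0,4,20] → #  [on edge]
    (1,4)@(3, 9): e=[12,4,8] → #
    (2,4)@(5, 9): e=[24,4,-4] → ·
    (0,5)@(1, 11): e=[-12,12,24] → ·
    (1,5)@(3, 11): e=[0,12,12] → #  [on edge]
    (2,5)@(5, 11): e=[12,12,0] → #  [on edge]
    (3,5)@(7, 11): e=[24,12,-12] → ·
    (1,6)@(3, 13): e=[-12,20,16] → ·
    (2,6)@(5, 13): e=[0,20,4] → #  [on edge]
    (3,6)@(7, 13): e=[12,20,-8] → ·
    (2,7)@(5, 15): e=[-12,28,8] → ·
    (3,7)@(7, 15): e=[0,28,-4] → ·  [on edge]
  covered (5 px):
    · · · ·
    · · · ·
    · · · ·
    · · · ·
    # # · ·
    · # # ·
    · · # ·
    · · · ·

Result: 5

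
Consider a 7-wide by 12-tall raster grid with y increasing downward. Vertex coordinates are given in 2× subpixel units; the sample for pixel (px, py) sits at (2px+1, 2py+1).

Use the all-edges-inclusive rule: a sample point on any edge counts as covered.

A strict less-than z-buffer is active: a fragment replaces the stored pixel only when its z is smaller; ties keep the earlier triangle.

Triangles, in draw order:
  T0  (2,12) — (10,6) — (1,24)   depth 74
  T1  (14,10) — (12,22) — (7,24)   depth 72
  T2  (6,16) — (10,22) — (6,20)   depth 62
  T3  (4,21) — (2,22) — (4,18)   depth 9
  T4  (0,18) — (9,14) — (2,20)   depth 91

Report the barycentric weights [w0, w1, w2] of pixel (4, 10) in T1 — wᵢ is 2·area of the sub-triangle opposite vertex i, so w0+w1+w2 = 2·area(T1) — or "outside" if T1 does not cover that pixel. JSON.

T0:
  2·area = 90
  edge (2, 12)→(10, 6): d=(8,-6) inclusive
  edge (10, 6)→(1, 24): d=(-9,18) inclusive
  edge (1, 24)→(2, 12): d=(1,-12) inclusive
    (4,3)@(9, 7): e=[2,9,79] → █
    (5,3)@(11, 7): e=[14,-27,103] → ·
    (3,4)@(7, 9): e=[6,27,57] → █
    (4,4)@(9, 9): e=[18,-9,81] → ·
    (2,5)@(5, 11): e=[10,45,35] → █
    (4,5)@(9, 11): e=[34,-27,83] → ·
    (1,6)@(3, 13): e=[14,63,13] → █
    (3,6)@(7, 13): e=[38,-9,61] → ·
    (1,7)@(3, 15): e=[30,45,15] → █
    (3,7)@(7, 15): e=[54,-27,63] → ·
    (1,8)@(3, 17): e=[46,27,17] → █
    (2,8)@(5, 17): e=[58,-9,41] → ·
  covered (10 px):
    · · · · · · ·
    · · · · · · ·
    · · · · · · ·
    · · · · █ · ·
    · · · █ · · ·
    · · █ █ · · ·
    · █ █ · · · ·
    · █ █ · · · ·
    · █ · · · · ·
    · █ · · · · ·
    · · · · · · ·
    · · · · · · ·
T1:
  2·area = 56
  edge (14, 10)→(12, 22): d=(-2,12) inclusive
  edge (12, 22)→(7, 24): d=(-5,2) inclusive
  edge (7, 24)→(14, 10): d=(7,-14) inclusive
    (6,6)@(13, 13): e=[6,43,7] → █
    (6,7)@(13, 15): e=[2,33,21] → █
    (5,8)@(11, 17): e=[22,27,7] → █
    (6,8)@(13, 17): e=[-2,23,35] → ·
    (5,9)@(11, 19): e=[18,17,21] → █
    (6,9)@(13, 19): e=[-6,13,49] → ·
    (4,10)@(9, 21): e=[38,11,7] → █
    (6,10)@(13, 21): e=[-10,3,63] → ·
    (4,11)@(9, 23): e=[34,1,21] → █
    (5,11)@(11, 23): e=[10,-3,49] → ·
  covered (7 px):
    · · · · · · ·
    · · · · · · ·
    · · · · · · ·
    · · · · · · ·
    · · · · · · ·
    · · · · · · ·
    · · · · · · █
    · · · · · · █
    · · · · · █ ·
    · · · · · █ ·
    · · · · █ █ ·
    · · · · █ · ·
T2:
  2·area = 16
  edge (6, 16)→(10, 22): d=(4,6) inclusive
  edge (10, 22)→(6, 20): d=(-4,-2) inclusive
  edge (6, 20)→(6, 16): d=(0,-4) inclusive
    (3,9)@(7, 19): e=[6,6,4] → █
    (4,9)@(9, 19): e=[-6,10,12] → ·
    (3,10)@(7, 21): e=[14,-2,4] → ·
    (4,10)@(9, 21): e=[2,2,12] → █
    (5,10)@(11, 21): e=[-10,6,20] → ·
    (4,11)@(9, 23): e=[10,-6,12] → ·
  covered (2 px):
    · · · · · · ·
    · · · · · · ·
    · · · · · · ·
    · · · · · · ·
    · · · · · · ·
    · · · · · · ·
    · · · · · · ·
    · · · · · · ·
    · · · · · · ·
    · · · █ · · ·
    · · · · █ · ·
    · · · · · · ·
T3:
  2·area = 6
  edge (4, 21)→(2, 22): d=(-2,1) inclusive
  edge (2, 22)→(4, 18): d=(2,-4) inclusive
  edge (4, 18)→(4, 21): d=(0,3) inclusive
    (1,10)@(3, 21): e=[1,2,3] → █
    (2,10)@(5, 21): e=[-1,10,-3] → ·
    (1,11)@(3, 23): e=[-3,6,3] → ·
  covered (1 px):
    · · · · · · ·
    · · · · · · ·
    · · · · · · ·
    · · · · · · ·
    · · · · · · ·
    · · · · · · ·
    · · · · · · ·
    · · · · · · ·
    · · · · · · ·
    · · · · · · ·
    · █ · · · · ·
    · · · · · · ·
T4:
  2·area = 26
  edge (0, 18)→(9, 14): d=(9,-4) inclusive
  edge (9, 14)→(2, 20): d=(-7,6) inclusive
  edge (2, 20)→(0, 18): d=(-2,-2) inclusive
    (3,7)@(7, 15): e=[1,5,20] → █
    (4,7)@(9, 15): e=[9,-7,24] → ·
    (1,8)@(3, 17): e=[3,15,8] → █
    (2,8)@(5, 17): e=[11,3,12] → █
    (3,8)@(7, 17): e=[19,-9,16] → ·
    (0,9)@(1, 19): e=[13,13,0] → █  [on edge]
    (2,9)@(5, 19): e=[29,-11,8] → ·
    (0,10)@(1, 21): e=[31,-1,-4] → ·
    (1,10)@(3, 21): e=[39,-13,0] → ·  [on edge]
    (2,11)@(5, 23): e=[65,-39,0] → ·  [on edge]
  covered (5 px):
    · · · · · · ·
    · · · · · · ·
    · · · · · · ·
    · · · · · · ·
    · · · · · · ·
    · · · · · · ·
    · · · · · · ·
    · · · █ · · ·
    · █ █ · · · ·
    █ █ · · · · ·
    · · · · · · ·
    · · · · · · ·

Answer: [11,7,38]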